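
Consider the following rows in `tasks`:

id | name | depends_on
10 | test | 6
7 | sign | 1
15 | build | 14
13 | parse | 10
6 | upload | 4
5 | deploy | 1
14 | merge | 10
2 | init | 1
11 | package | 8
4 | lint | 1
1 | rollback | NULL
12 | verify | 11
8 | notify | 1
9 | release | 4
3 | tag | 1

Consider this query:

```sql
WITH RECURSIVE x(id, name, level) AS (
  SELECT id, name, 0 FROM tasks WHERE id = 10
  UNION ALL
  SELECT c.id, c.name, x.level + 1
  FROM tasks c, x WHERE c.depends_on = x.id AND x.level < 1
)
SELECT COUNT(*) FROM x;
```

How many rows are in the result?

3

Base: id=10 (test) at level 0.
Iteration 1: rows with depends_on in {10} -> parse (id 13, level 1), merge (id 14, level 1).
Iteration 2: level < 1 fails for all current rows; recursion stops.
Total rows emitted: 3.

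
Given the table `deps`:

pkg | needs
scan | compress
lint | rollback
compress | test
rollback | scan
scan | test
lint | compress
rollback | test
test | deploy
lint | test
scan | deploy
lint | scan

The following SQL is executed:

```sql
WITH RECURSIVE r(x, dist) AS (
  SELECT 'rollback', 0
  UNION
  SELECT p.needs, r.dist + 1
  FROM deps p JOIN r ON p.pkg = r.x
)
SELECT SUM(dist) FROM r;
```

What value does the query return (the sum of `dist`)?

18

Base: (rollback, dist=0).
Iteration 1: edges from {rollback} -> (scan, dist=1), (test, dist=1).
Iteration 2: edges from {scan,test} -> (compress, dist=2), (deploy, dist=2), (test, dist=2). [UNION drops 1 duplicate row(s)]
Iteration 3: edges from {compress,deploy,test} -> (deploy, dist=3), (test, dist=3).
Iteration 4: edges from {deploy,test} -> (deploy, dist=4).
Iteration 5: no outgoing edges from {deploy}; recursion stops.
SUM(dist) = 0 + 1 + 1 + 2 + 2 + 2 + 3 + 3 + 4 = 18.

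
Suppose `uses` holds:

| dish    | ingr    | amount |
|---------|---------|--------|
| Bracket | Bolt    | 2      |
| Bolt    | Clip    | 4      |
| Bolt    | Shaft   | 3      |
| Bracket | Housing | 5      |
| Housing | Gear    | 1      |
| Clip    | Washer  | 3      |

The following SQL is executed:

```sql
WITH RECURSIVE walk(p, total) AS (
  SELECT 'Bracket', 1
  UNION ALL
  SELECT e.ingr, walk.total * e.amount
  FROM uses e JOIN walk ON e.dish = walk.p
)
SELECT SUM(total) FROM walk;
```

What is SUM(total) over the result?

51

Base: (Bracket, total=1).
Iteration 1: components of {Bracket} -> Bolt = 1*2 = 2, Housing = 1*5 = 5.
Iteration 2: components of {Bolt,Housing} -> Clip = 2*4 = 8, Gear = 5*1 = 5, Shaft = 2*3 = 6.
Iteration 3: components of {Clip,Gear,Shaft} -> Washer = 8*3 = 24.
Iteration 4: no further components; recursion stops.
SUM(total) = 1 + 2 + 5 + 8 + 6 + 5 + 24 = 51.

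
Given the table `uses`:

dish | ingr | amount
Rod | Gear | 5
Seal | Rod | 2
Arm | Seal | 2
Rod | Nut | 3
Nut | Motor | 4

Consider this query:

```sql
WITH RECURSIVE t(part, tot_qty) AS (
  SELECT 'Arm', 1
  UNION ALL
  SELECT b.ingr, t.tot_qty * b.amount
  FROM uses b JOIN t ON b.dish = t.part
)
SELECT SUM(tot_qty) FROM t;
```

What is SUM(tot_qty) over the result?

Base: (Arm, tot_qty=1).
Iteration 1: components of {Arm} -> Seal = 1*2 = 2.
Iteration 2: components of {Seal} -> Rod = 2*2 = 4.
Iteration 3: components of {Rod} -> Gear = 4*5 = 20, Nut = 4*3 = 12.
Iteration 4: components of {Gear,Nut} -> Motor = 12*4 = 48.
Iteration 5: no further components; recursion stops.
SUM(tot_qty) = 1 + 2 + 4 + 20 + 12 + 48 = 87.

87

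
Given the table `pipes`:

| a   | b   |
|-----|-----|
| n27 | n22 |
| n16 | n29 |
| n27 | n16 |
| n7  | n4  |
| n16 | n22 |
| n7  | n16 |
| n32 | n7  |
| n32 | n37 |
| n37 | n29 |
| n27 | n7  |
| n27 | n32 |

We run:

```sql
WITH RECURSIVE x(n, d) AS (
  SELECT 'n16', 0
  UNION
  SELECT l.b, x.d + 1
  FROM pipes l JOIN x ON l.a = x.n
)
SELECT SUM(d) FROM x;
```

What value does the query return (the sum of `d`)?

2

Base: (n16, d=0).
Iteration 1: edges from {n16} -> (n22, d=1), (n29, d=1).
Iteration 2: no outgoing edges from {n22,n29}; recursion stops.
SUM(d) = 0 + 1 + 1 = 2.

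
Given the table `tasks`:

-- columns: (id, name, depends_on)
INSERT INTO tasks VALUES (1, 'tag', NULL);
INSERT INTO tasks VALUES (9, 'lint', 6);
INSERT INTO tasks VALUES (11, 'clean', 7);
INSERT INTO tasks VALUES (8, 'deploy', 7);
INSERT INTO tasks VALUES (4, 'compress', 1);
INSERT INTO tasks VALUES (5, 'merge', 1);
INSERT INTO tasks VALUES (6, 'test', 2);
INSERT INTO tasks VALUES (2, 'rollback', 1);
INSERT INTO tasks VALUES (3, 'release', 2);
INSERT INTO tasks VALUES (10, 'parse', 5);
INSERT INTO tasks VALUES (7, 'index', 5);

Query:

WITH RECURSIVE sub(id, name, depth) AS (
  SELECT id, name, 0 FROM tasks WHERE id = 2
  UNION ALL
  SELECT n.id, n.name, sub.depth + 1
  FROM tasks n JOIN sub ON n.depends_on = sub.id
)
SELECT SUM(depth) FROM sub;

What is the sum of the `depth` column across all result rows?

Base: id=2 (rollback) at depth 0.
Iteration 1: rows with depends_on in {2} -> release (id 3, depth 1), test (id 6, depth 1).
Iteration 2: rows with depends_on in {3,6} -> lint (id 9, depth 2).
Iteration 3: no rows with depends_on in {9}; recursion stops.
SUM(depth) = 0 + 1 + 1 + 2 = 4.

4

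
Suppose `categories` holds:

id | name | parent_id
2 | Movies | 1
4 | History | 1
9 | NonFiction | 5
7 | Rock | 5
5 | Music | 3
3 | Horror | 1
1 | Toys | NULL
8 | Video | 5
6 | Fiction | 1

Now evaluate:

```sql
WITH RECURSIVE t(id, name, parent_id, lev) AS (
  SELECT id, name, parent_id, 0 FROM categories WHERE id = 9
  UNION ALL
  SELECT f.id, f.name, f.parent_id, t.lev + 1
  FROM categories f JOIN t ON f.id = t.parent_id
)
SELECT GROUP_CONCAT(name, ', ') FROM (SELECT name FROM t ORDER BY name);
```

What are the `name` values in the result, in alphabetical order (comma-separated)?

Horror, Music, NonFiction, Toys

Base: id=9 (NonFiction), parent_id=5, lev 0.
Iteration 1: join on id=5 -> Music (id 5, parent_id=3, lev 1).
Iteration 2: join on id=3 -> Horror (id 3, parent_id=1, lev 2).
Iteration 3: join on id=1 -> Toys (id 1, parent_id=NULL, lev 3).
Iteration 4: parent_id is NULL; no match; recursion stops.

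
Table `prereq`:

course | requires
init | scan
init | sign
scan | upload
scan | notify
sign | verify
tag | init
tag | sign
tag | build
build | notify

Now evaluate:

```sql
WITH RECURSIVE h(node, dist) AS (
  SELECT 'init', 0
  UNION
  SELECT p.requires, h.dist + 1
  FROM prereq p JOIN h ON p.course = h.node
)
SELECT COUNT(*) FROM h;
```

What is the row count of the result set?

Base: (init, dist=0).
Iteration 1: edges from {init} -> (scan, dist=1), (sign, dist=1).
Iteration 2: edges from {scan,sign} -> (notify, dist=2), (upload, dist=2), (verify, dist=2).
Iteration 3: no outgoing edges from {notify,upload,verify}; recursion stops.
Total rows emitted: 6.

6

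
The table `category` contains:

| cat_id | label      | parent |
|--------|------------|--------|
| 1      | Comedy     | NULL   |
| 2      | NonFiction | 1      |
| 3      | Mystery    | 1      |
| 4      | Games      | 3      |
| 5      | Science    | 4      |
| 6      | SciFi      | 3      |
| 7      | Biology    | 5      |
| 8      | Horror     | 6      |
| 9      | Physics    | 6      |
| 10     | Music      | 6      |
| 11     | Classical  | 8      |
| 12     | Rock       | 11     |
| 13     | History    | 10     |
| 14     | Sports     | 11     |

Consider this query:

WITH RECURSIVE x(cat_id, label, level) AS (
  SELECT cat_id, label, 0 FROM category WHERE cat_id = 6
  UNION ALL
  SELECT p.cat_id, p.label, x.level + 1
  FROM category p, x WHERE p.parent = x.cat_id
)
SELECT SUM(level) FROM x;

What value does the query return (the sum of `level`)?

13

Base: cat_id=6 (SciFi) at level 0.
Iteration 1: rows with parent in {6} -> Horror (id 8, level 1), Physics (id 9, level 1), Music (id 10, level 1).
Iteration 2: rows with parent in {8,9,10} -> Classical (id 11, level 2), History (id 13, level 2).
Iteration 3: rows with parent in {11,13} -> Rock (id 12, level 3), Sports (id 14, level 3).
Iteration 4: no rows with parent in {12,14}; recursion stops.
SUM(level) = 0 + 1 + 1 + 1 + 2 + 2 + 3 + 3 = 13.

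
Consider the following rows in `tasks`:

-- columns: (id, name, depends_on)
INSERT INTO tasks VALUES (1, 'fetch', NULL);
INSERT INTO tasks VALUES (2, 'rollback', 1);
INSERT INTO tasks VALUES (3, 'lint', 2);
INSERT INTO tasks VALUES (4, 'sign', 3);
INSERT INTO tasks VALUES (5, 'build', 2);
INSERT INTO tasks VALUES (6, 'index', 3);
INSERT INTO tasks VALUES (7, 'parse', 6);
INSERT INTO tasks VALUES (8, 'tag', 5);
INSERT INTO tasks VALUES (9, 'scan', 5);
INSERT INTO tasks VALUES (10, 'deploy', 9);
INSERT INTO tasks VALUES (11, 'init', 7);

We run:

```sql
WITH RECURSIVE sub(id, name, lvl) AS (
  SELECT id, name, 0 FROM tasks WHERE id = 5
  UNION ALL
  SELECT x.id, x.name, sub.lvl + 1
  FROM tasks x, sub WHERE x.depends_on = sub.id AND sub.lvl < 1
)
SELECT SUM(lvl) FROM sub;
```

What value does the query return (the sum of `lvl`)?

Base: id=5 (build) at lvl 0.
Iteration 1: rows with depends_on in {5} -> tag (id 8, lvl 1), scan (id 9, lvl 1).
Iteration 2: lvl < 1 fails for all current rows; recursion stops.
SUM(lvl) = 0 + 1 + 1 = 2.

2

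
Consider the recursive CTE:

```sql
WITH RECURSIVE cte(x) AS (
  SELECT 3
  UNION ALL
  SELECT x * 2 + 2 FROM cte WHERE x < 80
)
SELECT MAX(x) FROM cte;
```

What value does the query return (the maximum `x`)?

158

Base: x=3.
Iteration 1: 3 < 80 holds -> x = 3 * 2 + 2 = 8.
Iteration 2: 8 < 80 holds -> x = 8 * 2 + 2 = 18.
Iteration 3: 18 < 80 holds -> x = 18 * 2 + 2 = 38.
Iteration 4: 38 < 80 holds -> x = 38 * 2 + 2 = 78.
Iteration 5: 78 < 80 holds -> x = 78 * 2 + 2 = 158.
Iteration 6: 158 < 80 fails; recursion stops.
x values: 3, 8, 18, 38, 78, 158; the maximum is 158.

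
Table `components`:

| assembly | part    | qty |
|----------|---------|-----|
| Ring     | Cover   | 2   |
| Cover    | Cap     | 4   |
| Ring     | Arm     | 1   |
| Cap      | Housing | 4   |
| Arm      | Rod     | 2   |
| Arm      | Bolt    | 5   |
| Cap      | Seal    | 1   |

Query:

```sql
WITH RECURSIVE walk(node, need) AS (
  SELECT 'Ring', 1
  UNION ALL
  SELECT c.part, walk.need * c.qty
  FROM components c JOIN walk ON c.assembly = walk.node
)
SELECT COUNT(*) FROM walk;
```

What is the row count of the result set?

Base: (Ring, need=1).
Iteration 1: components of {Ring} -> Arm = 1*1 = 1, Cover = 1*2 = 2.
Iteration 2: components of {Arm,Cover} -> Bolt = 1*5 = 5, Cap = 2*4 = 8, Rod = 1*2 = 2.
Iteration 3: components of {Bolt,Cap,Rod} -> Housing = 8*4 = 32, Seal = 8*1 = 8.
Iteration 4: no further components; recursion stops.
Total rows emitted: 8.

8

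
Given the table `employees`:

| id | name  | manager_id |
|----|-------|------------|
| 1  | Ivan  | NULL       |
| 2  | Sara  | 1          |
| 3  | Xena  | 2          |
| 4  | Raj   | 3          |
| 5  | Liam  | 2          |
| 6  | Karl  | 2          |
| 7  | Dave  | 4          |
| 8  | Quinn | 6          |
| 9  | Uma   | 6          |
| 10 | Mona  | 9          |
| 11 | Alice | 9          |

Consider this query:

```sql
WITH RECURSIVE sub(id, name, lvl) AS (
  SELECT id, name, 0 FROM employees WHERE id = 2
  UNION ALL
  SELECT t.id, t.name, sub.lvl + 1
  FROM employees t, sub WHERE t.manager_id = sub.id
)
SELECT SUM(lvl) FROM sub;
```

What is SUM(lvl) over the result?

18

Base: id=2 (Sara) at lvl 0.
Iteration 1: rows with manager_id in {2} -> Xena (id 3, lvl 1), Liam (id 5, lvl 1), Karl (id 6, lvl 1).
Iteration 2: rows with manager_id in {3,5,6} -> Raj (id 4, lvl 2), Quinn (id 8, lvl 2), Uma (id 9, lvl 2).
Iteration 3: rows with manager_id in {4,8,9} -> Dave (id 7, lvl 3), Mona (id 10, lvl 3), Alice (id 11, lvl 3).
Iteration 4: no rows with manager_id in {7,10,11}; recursion stops.
SUM(lvl) = 0 + 1 + 1 + 1 + 2 + 2 + 2 + 3 + 3 + 3 = 18.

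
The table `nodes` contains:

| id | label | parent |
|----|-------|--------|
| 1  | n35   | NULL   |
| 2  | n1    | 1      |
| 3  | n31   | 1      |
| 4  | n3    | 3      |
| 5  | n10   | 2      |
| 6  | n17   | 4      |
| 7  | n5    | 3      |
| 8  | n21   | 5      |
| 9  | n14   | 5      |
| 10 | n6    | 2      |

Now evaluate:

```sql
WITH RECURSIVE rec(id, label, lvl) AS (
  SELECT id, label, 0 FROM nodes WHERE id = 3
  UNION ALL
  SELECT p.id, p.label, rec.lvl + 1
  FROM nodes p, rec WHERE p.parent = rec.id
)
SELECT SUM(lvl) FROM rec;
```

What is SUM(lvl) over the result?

4

Base: id=3 (n31) at lvl 0.
Iteration 1: rows with parent in {3} -> n3 (id 4, lvl 1), n5 (id 7, lvl 1).
Iteration 2: rows with parent in {4,7} -> n17 (id 6, lvl 2).
Iteration 3: no rows with parent in {6}; recursion stops.
SUM(lvl) = 0 + 1 + 1 + 2 = 4.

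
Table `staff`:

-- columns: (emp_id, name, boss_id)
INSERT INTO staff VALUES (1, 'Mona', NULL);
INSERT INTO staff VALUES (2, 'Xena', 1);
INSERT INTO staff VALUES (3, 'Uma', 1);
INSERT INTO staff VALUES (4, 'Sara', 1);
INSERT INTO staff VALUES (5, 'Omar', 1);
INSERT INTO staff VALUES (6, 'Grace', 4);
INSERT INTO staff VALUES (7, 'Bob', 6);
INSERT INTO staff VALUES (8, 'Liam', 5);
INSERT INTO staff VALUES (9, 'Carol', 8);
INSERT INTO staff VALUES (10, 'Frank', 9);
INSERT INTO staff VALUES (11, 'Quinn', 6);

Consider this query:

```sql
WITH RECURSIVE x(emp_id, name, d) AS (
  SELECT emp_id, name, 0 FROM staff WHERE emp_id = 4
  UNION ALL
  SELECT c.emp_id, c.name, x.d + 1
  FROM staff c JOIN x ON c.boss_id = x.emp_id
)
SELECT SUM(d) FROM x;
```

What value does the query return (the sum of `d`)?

5

Base: emp_id=4 (Sara) at d 0.
Iteration 1: rows with boss_id in {4} -> Grace (id 6, d 1).
Iteration 2: rows with boss_id in {6} -> Bob (id 7, d 2), Quinn (id 11, d 2).
Iteration 3: no rows with boss_id in {7,11}; recursion stops.
SUM(d) = 0 + 1 + 2 + 2 = 5.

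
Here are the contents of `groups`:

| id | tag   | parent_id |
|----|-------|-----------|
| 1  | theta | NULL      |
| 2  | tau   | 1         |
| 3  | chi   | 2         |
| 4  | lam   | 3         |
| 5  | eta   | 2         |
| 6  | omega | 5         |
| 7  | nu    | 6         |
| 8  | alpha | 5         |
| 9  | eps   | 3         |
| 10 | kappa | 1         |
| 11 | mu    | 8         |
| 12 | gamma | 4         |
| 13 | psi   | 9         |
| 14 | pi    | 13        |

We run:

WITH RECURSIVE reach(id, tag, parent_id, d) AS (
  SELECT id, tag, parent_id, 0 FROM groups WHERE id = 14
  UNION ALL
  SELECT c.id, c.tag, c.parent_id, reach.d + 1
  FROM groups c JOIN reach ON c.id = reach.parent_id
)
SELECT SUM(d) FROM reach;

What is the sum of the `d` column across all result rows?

15

Base: id=14 (pi), parent_id=13, d 0.
Iteration 1: join on id=13 -> psi (id 13, parent_id=9, d 1).
Iteration 2: join on id=9 -> eps (id 9, parent_id=3, d 2).
Iteration 3: join on id=3 -> chi (id 3, parent_id=2, d 3).
Iteration 4: join on id=2 -> tau (id 2, parent_id=1, d 4).
Iteration 5: join on id=1 -> theta (id 1, parent_id=NULL, d 5).
Iteration 6: parent_id is NULL; no match; recursion stops.
SUM(d) = 0 + 1 + 2 + 3 + 4 + 5 = 15.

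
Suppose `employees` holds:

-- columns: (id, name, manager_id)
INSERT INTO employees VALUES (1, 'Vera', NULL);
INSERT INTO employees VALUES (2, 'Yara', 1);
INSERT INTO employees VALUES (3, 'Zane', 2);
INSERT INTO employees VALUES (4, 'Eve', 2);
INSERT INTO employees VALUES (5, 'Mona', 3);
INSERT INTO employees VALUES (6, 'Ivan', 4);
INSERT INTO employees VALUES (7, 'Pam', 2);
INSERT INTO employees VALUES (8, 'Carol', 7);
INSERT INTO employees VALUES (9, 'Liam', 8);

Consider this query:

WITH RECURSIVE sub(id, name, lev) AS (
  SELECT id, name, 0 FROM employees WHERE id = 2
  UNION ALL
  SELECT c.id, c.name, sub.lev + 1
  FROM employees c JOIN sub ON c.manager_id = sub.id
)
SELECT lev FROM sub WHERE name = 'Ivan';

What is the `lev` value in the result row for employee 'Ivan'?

Base: id=2 (Yara) at lev 0.
Iteration 1: rows with manager_id in {2} -> Zane (id 3, lev 1), Eve (id 4, lev 1), Pam (id 7, lev 1).
Iteration 2: rows with manager_id in {3,4,7} -> Mona (id 5, lev 2), Ivan (id 6, lev 2), Carol (id 8, lev 2).
Iteration 3: rows with manager_id in {5,6,8} -> Liam (id 9, lev 3).
Iteration 4: no rows with manager_id in {9}; recursion stops.

2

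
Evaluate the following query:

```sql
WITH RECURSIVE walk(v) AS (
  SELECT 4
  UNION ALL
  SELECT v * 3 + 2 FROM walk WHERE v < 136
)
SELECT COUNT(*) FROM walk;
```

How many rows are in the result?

Base: v=4.
Iteration 1: 4 < 136 holds -> v = 4 * 3 + 2 = 14.
Iteration 2: 14 < 136 holds -> v = 14 * 3 + 2 = 44.
Iteration 3: 44 < 136 holds -> v = 44 * 3 + 2 = 134.
Iteration 4: 134 < 136 holds -> v = 134 * 3 + 2 = 404.
Iteration 5: 404 < 136 fails; recursion stops.
Total rows emitted: 5.

5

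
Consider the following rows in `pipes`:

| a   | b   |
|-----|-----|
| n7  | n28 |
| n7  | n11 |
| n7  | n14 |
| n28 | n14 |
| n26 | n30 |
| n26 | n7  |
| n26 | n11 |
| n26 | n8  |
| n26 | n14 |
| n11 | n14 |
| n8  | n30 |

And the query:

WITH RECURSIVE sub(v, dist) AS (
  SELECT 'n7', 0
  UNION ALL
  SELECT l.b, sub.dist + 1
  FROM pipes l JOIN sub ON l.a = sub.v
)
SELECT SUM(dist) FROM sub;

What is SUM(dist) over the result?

7

Base: (n7, dist=0).
Iteration 1: edges from {n7} -> (n11, dist=1), (n14, dist=1), (n28, dist=1).
Iteration 2: edges from {n11,n14,n28} -> (n14, dist=2) x2. [UNION ALL keeps all 2 new rows, including repeats]
Iteration 3: no outgoing edges from {n14}; recursion stops.
SUM(dist) = 0 + 1 + 1 + 1 + 2 + 2 = 7.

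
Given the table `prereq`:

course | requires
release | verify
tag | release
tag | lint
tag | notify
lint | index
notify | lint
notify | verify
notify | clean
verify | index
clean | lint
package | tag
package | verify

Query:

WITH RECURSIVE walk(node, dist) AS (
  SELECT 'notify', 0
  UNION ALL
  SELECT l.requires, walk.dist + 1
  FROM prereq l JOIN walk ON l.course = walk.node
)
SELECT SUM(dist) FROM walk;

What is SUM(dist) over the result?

Base: (notify, dist=0).
Iteration 1: edges from {notify} -> (clean, dist=1), (lint, dist=1), (verify, dist=1).
Iteration 2: edges from {clean,lint,verify} -> (index, dist=2) x2, (lint, dist=2). [UNION ALL keeps all 3 new rows, including repeats]
Iteration 3: edges from {index,lint} -> (index, dist=3).
Iteration 4: no outgoing edges from {index}; recursion stops.
SUM(dist) = 0 + 1 + 1 + 1 + 2 + 2 + 2 + 3 = 12.

12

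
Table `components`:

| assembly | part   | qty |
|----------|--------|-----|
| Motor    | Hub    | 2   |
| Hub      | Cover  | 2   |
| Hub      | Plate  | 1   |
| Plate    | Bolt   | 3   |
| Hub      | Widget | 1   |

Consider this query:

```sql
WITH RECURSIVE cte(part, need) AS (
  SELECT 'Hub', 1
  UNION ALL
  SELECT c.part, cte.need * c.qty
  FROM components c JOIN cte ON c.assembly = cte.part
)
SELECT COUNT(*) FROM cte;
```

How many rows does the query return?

5

Base: (Hub, need=1).
Iteration 1: components of {Hub} -> Cover = 1*2 = 2, Plate = 1*1 = 1, Widget = 1*1 = 1.
Iteration 2: components of {Cover,Plate,Widget} -> Bolt = 1*3 = 3.
Iteration 3: no further components; recursion stops.
Total rows emitted: 5.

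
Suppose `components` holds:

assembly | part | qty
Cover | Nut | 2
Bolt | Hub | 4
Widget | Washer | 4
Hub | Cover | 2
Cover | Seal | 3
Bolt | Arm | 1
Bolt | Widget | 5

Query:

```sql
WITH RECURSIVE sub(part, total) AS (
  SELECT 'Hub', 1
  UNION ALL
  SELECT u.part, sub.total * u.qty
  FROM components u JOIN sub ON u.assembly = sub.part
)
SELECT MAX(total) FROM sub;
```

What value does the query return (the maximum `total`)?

6

Base: (Hub, total=1).
Iteration 1: components of {Hub} -> Cover = 1*2 = 2.
Iteration 2: components of {Cover} -> Nut = 2*2 = 4, Seal = 2*3 = 6.
Iteration 3: no further components; recursion stops.
total values: 1, 2, 4, 6; the maximum is 6.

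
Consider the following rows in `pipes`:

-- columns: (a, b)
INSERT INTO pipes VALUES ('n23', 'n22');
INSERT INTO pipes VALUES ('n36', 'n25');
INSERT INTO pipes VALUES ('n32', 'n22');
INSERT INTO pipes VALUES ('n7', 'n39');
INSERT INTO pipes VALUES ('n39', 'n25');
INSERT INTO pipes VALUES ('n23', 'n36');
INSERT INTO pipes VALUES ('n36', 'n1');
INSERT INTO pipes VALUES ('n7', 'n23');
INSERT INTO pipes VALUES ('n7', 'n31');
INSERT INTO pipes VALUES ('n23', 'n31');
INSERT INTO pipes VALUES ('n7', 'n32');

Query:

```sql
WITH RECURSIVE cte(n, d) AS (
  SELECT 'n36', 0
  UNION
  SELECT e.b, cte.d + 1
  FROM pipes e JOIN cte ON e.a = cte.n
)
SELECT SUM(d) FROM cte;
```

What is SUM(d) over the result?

Base: (n36, d=0).
Iteration 1: edges from {n36} -> (n1, d=1), (n25, d=1).
Iteration 2: no outgoing edges from {n1,n25}; recursion stops.
SUM(d) = 0 + 1 + 1 = 2.

2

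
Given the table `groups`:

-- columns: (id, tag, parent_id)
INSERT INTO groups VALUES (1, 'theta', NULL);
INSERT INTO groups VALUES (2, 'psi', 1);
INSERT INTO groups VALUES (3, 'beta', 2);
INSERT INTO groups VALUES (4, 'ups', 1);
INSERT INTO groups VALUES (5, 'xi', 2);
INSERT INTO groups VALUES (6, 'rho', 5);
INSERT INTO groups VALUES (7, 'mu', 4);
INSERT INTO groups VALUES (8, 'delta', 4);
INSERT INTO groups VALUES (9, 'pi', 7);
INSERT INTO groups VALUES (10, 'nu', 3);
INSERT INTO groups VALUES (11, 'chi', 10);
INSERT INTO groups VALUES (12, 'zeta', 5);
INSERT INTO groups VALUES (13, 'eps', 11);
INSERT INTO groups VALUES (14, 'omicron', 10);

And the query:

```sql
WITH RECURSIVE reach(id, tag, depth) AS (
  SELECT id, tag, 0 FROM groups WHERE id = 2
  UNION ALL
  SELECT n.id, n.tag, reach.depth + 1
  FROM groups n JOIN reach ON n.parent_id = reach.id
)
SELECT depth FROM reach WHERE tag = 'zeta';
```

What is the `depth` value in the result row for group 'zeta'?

Base: id=2 (psi) at depth 0.
Iteration 1: rows with parent_id in {2} -> beta (id 3, depth 1), xi (id 5, depth 1).
Iteration 2: rows with parent_id in {3,5} -> rho (id 6, depth 2), nu (id 10, depth 2), zeta (id 12, depth 2).
Iteration 3: rows with parent_id in {6,10,12} -> chi (id 11, depth 3), omicron (id 14, depth 3).
Iteration 4: rows with parent_id in {11,14} -> eps (id 13, depth 4).
Iteration 5: no rows with parent_id in {13}; recursion stops.

2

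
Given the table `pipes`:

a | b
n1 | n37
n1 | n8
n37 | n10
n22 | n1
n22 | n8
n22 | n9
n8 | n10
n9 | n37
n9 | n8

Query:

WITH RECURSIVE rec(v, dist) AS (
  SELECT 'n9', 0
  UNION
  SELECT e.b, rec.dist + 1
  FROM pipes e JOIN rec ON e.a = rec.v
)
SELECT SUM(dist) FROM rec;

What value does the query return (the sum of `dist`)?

Base: (n9, dist=0).
Iteration 1: edges from {n9} -> (n37, dist=1), (n8, dist=1).
Iteration 2: edges from {n37,n8} -> (n10, dist=2). [UNION drops 1 duplicate row(s)]
Iteration 3: no outgoing edges from {n10}; recursion stops.
SUM(dist) = 0 + 1 + 1 + 2 = 4.

4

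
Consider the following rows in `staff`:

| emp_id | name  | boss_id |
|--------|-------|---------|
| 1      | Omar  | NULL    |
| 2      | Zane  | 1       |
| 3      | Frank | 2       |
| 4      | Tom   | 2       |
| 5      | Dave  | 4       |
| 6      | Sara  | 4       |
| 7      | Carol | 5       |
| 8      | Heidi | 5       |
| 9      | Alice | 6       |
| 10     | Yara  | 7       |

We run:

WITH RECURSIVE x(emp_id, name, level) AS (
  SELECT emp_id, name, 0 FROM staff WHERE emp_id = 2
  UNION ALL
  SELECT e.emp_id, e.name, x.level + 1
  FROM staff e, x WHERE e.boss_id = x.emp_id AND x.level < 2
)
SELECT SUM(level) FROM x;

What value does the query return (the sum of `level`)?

6

Base: emp_id=2 (Zane) at level 0.
Iteration 1: rows with boss_id in {2} -> Frank (id 3, level 1), Tom (id 4, level 1).
Iteration 2: rows with boss_id in {3,4} -> Dave (id 5, level 2), Sara (id 6, level 2).
Iteration 3: level < 2 fails for all current rows; recursion stops.
SUM(level) = 0 + 1 + 1 + 2 + 2 = 6.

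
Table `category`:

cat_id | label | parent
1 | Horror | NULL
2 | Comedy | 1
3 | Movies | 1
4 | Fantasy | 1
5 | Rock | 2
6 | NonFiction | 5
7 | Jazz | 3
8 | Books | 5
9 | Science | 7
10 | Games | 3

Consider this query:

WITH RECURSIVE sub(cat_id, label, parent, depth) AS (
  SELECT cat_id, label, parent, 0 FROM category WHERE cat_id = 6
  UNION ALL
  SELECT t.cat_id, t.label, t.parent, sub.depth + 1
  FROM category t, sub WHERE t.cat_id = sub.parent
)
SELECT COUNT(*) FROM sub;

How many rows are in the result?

4

Base: cat_id=6 (NonFiction), parent=5, depth 0.
Iteration 1: join on cat_id=5 -> Rock (id 5, parent=2, depth 1).
Iteration 2: join on cat_id=2 -> Comedy (id 2, parent=1, depth 2).
Iteration 3: join on cat_id=1 -> Horror (id 1, parent=NULL, depth 3).
Iteration 4: parent is NULL; no match; recursion stops.
Total rows emitted: 4.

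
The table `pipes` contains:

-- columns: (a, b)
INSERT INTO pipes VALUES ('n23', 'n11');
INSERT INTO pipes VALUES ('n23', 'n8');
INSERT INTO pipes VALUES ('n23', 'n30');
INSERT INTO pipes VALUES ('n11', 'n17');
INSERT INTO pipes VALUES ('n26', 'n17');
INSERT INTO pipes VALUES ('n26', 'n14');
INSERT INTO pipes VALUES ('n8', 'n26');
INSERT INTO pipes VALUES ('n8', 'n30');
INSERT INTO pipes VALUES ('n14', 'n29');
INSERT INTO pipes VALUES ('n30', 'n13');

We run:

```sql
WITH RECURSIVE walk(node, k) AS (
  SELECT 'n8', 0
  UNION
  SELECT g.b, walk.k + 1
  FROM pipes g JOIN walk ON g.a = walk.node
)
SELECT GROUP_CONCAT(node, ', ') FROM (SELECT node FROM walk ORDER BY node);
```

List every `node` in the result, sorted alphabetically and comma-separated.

Base: (n8, k=0).
Iteration 1: edges from {n8} -> (n26, k=1), (n30, k=1).
Iteration 2: edges from {n26,n30} -> (n13, k=2), (n14, k=2), (n17, k=2).
Iteration 3: edges from {n13,n14,n17} -> (n29, k=3).
Iteration 4: no outgoing edges from {n29}; recursion stops.

n13, n14, n17, n26, n29, n30, n8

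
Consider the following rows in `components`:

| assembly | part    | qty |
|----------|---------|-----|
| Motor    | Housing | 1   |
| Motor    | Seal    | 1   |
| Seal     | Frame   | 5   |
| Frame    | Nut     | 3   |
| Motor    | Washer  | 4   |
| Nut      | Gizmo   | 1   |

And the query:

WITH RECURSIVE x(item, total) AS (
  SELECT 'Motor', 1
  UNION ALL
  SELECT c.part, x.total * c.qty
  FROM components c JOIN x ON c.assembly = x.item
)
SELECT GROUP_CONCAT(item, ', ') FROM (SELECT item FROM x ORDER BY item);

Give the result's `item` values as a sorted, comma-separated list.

Base: (Motor, total=1).
Iteration 1: components of {Motor} -> Housing = 1*1 = 1, Seal = 1*1 = 1, Washer = 1*4 = 4.
Iteration 2: components of {Housing,Seal,Washer} -> Frame = 1*5 = 5.
Iteration 3: components of {Frame} -> Nut = 5*3 = 15.
Iteration 4: components of {Nut} -> Gizmo = 15*1 = 15.
Iteration 5: no further components; recursion stops.

Frame, Gizmo, Housing, Motor, Nut, Seal, Washer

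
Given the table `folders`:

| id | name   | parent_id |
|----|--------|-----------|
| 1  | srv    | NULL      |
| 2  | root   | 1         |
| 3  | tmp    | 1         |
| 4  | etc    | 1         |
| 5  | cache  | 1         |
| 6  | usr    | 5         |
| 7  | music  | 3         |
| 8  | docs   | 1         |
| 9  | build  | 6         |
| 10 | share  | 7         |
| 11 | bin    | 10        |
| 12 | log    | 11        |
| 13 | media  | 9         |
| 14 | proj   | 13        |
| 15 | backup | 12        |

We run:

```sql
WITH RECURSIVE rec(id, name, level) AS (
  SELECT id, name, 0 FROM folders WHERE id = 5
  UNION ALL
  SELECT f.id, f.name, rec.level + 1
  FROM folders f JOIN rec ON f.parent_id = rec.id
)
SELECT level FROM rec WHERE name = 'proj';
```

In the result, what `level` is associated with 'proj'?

4

Base: id=5 (cache) at level 0.
Iteration 1: rows with parent_id in {5} -> usr (id 6, level 1).
Iteration 2: rows with parent_id in {6} -> build (id 9, level 2).
Iteration 3: rows with parent_id in {9} -> media (id 13, level 3).
Iteration 4: rows with parent_id in {13} -> proj (id 14, level 4).
Iteration 5: no rows with parent_id in {14}; recursion stops.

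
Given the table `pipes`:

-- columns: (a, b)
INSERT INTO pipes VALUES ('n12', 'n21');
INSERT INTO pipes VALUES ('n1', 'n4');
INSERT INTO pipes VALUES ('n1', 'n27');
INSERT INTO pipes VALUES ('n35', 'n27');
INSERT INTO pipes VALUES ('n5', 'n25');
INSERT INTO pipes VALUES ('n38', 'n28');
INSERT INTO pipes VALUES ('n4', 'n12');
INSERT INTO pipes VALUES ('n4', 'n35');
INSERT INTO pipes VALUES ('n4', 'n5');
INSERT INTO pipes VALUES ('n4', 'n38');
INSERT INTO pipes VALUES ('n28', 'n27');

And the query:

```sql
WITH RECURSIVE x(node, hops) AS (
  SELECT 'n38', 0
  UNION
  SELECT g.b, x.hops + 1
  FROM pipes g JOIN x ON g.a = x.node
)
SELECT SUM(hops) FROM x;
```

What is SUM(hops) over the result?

Base: (n38, hops=0).
Iteration 1: edges from {n38} -> (n28, hops=1).
Iteration 2: edges from {n28} -> (n27, hops=2).
Iteration 3: no outgoing edges from {n27}; recursion stops.
SUM(hops) = 0 + 1 + 2 = 3.

3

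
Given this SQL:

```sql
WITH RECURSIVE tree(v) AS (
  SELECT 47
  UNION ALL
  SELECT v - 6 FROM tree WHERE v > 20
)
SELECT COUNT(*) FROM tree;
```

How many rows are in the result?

Base: v=47.
Iteration 1: 47 > 20 holds -> v = 47 - 6 = 41.
Iteration 2: 41 > 20 holds -> v = 41 - 6 = 35.
Iteration 3: 35 > 20 holds -> v = 35 - 6 = 29.
Iteration 4: 29 > 20 holds -> v = 29 - 6 = 23.
Iteration 5: 23 > 20 holds -> v = 23 - 6 = 17.
Iteration 6: 17 > 20 fails; recursion stops.
Total rows emitted: 6.

6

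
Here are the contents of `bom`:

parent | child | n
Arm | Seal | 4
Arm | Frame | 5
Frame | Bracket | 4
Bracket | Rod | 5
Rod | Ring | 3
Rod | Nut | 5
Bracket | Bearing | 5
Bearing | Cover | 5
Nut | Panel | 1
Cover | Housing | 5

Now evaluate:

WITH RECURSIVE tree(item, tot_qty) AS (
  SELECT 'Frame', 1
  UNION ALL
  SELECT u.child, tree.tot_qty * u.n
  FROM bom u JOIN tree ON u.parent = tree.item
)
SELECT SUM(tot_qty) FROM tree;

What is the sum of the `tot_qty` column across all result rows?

Base: (Frame, tot_qty=1).
Iteration 1: components of {Frame} -> Bracket = 1*4 = 4.
Iteration 2: components of {Bracket} -> Bearing = 4*5 = 20, Rod = 4*5 = 20.
Iteration 3: components of {Bearing,Rod} -> Cover = 20*5 = 100, Nut = 20*5 = 100, Ring = 20*3 = 60.
Iteration 4: components of {Cover,Nut,Ring} -> Housing = 100*5 = 500, Panel = 100*1 = 100.
Iteration 5: no further components; recursion stops.
SUM(tot_qty) = 1 + 4 + 20 + 20 + 60 + 100 + 100 + 100 + 500 = 905.

905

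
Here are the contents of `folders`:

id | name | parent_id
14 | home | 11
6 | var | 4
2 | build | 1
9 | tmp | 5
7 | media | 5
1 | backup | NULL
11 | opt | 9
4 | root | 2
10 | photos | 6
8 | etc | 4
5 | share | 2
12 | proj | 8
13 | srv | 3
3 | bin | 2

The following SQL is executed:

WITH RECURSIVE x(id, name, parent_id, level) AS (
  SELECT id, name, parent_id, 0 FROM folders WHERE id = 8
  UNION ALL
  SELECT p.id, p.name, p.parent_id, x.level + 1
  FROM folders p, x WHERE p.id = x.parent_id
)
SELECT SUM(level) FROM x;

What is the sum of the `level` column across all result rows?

6

Base: id=8 (etc), parent_id=4, level 0.
Iteration 1: join on id=4 -> root (id 4, parent_id=2, level 1).
Iteration 2: join on id=2 -> build (id 2, parent_id=1, level 2).
Iteration 3: join on id=1 -> backup (id 1, parent_id=NULL, level 3).
Iteration 4: parent_id is NULL; no match; recursion stops.
SUM(level) = 0 + 1 + 2 + 3 = 6.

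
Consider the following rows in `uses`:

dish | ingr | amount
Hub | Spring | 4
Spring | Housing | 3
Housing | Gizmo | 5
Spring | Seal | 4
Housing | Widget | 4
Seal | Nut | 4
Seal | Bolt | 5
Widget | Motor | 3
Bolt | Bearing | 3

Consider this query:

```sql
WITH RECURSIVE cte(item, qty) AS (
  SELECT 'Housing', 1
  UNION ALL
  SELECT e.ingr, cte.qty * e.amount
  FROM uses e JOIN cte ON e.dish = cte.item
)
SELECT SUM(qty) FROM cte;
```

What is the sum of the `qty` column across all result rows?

22

Base: (Housing, qty=1).
Iteration 1: components of {Housing} -> Gizmo = 1*5 = 5, Widget = 1*4 = 4.
Iteration 2: components of {Gizmo,Widget} -> Motor = 4*3 = 12.
Iteration 3: no further components; recursion stops.
SUM(qty) = 1 + 5 + 4 + 12 = 22.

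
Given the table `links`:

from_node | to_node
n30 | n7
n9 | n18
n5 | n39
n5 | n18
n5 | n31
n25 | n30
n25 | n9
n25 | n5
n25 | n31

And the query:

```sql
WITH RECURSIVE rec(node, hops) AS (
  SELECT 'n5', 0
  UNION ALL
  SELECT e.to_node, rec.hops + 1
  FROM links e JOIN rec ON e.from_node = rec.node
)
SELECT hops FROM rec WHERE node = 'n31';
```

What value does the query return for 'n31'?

1

Base: (n5, hops=0).
Iteration 1: edges from {n5} -> (n18, hops=1), (n31, hops=1), (n39, hops=1).
Iteration 2: no outgoing edges from {n18,n31,n39}; recursion stops.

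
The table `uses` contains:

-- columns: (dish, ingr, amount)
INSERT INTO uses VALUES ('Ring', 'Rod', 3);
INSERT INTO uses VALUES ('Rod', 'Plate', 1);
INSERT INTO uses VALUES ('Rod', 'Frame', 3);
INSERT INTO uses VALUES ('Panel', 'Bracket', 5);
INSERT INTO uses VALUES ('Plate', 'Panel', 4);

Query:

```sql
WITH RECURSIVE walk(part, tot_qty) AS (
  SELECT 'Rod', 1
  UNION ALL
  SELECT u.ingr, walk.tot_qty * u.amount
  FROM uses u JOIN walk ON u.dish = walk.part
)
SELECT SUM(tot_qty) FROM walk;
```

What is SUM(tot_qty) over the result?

Base: (Rod, tot_qty=1).
Iteration 1: components of {Rod} -> Frame = 1*3 = 3, Plate = 1*1 = 1.
Iteration 2: components of {Frame,Plate} -> Panel = 1*4 = 4.
Iteration 3: components of {Panel} -> Bracket = 4*5 = 20.
Iteration 4: no further components; recursion stops.
SUM(tot_qty) = 1 + 3 + 1 + 4 + 20 = 29.

29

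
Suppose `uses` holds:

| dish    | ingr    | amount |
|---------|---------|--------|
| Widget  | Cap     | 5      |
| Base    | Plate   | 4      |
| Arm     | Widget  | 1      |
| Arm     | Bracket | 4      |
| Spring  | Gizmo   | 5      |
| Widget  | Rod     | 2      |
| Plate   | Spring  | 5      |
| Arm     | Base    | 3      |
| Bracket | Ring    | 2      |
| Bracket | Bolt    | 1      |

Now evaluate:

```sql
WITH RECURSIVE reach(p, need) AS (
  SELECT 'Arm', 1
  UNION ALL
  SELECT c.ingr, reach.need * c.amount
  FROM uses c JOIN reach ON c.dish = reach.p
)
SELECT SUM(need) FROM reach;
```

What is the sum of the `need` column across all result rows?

400

Base: (Arm, need=1).
Iteration 1: components of {Arm} -> Base = 1*3 = 3, Bracket = 1*4 = 4, Widget = 1*1 = 1.
Iteration 2: components of {Base,Bracket,Widget} -> Bolt = 4*1 = 4, Cap = 1*5 = 5, Plate = 3*4 = 12, Ring = 4*2 = 8, Rod = 1*2 = 2.
Iteration 3: components of {Bolt,Cap,Plate,Ring,Rod} -> Spring = 12*5 = 60.
Iteration 4: components of {Spring} -> Gizmo = 60*5 = 300.
Iteration 5: no further components; recursion stops.
SUM(need) = 1 + 3 + 4 + 1 + 12 + 4 + 8 + 5 + 2 + 60 + 300 = 400.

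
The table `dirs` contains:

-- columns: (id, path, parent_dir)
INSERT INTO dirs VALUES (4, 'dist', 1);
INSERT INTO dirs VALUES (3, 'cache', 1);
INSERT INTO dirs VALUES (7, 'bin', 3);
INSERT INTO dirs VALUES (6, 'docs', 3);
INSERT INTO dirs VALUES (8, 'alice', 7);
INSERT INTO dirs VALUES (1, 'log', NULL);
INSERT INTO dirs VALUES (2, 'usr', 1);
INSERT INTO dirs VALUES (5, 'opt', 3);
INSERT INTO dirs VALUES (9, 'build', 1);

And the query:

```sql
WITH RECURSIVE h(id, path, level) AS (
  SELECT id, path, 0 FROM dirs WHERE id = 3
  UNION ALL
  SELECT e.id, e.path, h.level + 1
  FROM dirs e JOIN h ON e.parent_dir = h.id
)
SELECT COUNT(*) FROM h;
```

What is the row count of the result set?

5

Base: id=3 (cache) at level 0.
Iteration 1: rows with parent_dir in {3} -> opt (id 5, level 1), docs (id 6, level 1), bin (id 7, level 1).
Iteration 2: rows with parent_dir in {5,6,7} -> alice (id 8, level 2).
Iteration 3: no rows with parent_dir in {8}; recursion stops.
Total rows emitted: 5.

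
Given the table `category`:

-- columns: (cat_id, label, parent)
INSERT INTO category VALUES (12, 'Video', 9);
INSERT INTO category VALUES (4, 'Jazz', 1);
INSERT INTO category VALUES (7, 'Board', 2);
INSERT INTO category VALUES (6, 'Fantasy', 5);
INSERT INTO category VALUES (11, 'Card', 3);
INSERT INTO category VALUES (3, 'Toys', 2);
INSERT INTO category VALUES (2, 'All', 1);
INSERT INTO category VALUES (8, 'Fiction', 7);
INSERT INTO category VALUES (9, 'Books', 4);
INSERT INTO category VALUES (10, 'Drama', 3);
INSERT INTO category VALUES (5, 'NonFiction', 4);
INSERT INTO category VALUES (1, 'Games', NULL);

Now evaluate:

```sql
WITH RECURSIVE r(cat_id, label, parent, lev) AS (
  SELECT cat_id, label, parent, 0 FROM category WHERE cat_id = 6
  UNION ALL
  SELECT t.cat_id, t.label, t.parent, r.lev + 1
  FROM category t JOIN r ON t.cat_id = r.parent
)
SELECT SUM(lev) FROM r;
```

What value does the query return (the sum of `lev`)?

6

Base: cat_id=6 (Fantasy), parent=5, lev 0.
Iteration 1: join on cat_id=5 -> NonFiction (id 5, parent=4, lev 1).
Iteration 2: join on cat_id=4 -> Jazz (id 4, parent=1, lev 2).
Iteration 3: join on cat_id=1 -> Games (id 1, parent=NULL, lev 3).
Iteration 4: parent is NULL; no match; recursion stops.
SUM(lev) = 0 + 1 + 2 + 3 = 6.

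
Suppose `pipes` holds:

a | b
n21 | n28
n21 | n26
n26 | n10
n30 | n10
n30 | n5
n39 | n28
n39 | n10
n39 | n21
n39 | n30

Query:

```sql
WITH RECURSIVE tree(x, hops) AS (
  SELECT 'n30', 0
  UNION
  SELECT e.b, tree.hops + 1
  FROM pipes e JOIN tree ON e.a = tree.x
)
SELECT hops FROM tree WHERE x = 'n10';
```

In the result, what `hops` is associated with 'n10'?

Base: (n30, hops=0).
Iteration 1: edges from {n30} -> (n10, hops=1), (n5, hops=1).
Iteration 2: no outgoing edges from {n10,n5}; recursion stops.

1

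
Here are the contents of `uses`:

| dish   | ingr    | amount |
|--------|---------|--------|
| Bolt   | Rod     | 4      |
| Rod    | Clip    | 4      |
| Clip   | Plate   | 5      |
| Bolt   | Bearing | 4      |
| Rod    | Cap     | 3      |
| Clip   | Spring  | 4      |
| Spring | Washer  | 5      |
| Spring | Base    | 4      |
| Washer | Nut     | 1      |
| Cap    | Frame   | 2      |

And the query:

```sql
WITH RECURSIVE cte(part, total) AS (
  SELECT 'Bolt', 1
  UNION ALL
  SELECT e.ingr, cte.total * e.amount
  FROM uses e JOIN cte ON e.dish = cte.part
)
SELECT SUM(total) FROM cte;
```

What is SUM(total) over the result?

Base: (Bolt, total=1).
Iteration 1: components of {Bolt} -> Bearing = 1*4 = 4, Rod = 1*4 = 4.
Iteration 2: components of {Bearing,Rod} -> Cap = 4*3 = 12, Clip = 4*4 = 16.
Iteration 3: components of {Cap,Clip} -> Frame = 12*2 = 24, Plate = 16*5 = 80, Spring = 16*4 = 64.
Iteration 4: components of {Frame,Plate,Spring} -> Base = 64*4 = 256, Washer = 64*5 = 320.
Iteration 5: components of {Base,Washer} -> Nut = 320*1 = 320.
Iteration 6: no further components; recursion stops.
SUM(total) = 1 + 4 + 4 + 16 + 12 + 80 + 64 + 24 + 320 + 256 + 320 = 1101.

1101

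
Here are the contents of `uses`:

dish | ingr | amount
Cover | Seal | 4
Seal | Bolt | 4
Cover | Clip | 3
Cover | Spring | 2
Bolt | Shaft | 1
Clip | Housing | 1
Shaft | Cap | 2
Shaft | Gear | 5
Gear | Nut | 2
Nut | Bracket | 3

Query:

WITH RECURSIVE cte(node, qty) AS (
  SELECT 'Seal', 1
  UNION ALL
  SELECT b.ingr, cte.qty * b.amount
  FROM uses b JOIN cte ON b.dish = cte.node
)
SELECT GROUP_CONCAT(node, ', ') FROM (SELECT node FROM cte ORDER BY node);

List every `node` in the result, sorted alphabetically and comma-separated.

Bolt, Bracket, Cap, Gear, Nut, Seal, Shaft

Base: (Seal, qty=1).
Iteration 1: components of {Seal} -> Bolt = 1*4 = 4.
Iteration 2: components of {Bolt} -> Shaft = 4*1 = 4.
Iteration 3: components of {Shaft} -> Cap = 4*2 = 8, Gear = 4*5 = 20.
Iteration 4: components of {Cap,Gear} -> Nut = 20*2 = 40.
Iteration 5: components of {Nut} -> Bracket = 40*3 = 120.
Iteration 6: no further components; recursion stops.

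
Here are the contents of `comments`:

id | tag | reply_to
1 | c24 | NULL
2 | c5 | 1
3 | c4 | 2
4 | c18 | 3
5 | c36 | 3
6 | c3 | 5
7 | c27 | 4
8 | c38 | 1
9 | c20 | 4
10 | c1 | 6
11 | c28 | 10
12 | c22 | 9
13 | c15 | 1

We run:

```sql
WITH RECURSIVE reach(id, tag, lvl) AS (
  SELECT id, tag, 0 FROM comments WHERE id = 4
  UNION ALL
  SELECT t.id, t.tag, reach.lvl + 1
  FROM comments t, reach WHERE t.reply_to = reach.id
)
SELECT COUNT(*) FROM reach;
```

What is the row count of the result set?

Base: id=4 (c18) at lvl 0.
Iteration 1: rows with reply_to in {4} -> c27 (id 7, lvl 1), c20 (id 9, lvl 1).
Iteration 2: rows with reply_to in {7,9} -> c22 (id 12, lvl 2).
Iteration 3: no rows with reply_to in {12}; recursion stops.
Total rows emitted: 4.

4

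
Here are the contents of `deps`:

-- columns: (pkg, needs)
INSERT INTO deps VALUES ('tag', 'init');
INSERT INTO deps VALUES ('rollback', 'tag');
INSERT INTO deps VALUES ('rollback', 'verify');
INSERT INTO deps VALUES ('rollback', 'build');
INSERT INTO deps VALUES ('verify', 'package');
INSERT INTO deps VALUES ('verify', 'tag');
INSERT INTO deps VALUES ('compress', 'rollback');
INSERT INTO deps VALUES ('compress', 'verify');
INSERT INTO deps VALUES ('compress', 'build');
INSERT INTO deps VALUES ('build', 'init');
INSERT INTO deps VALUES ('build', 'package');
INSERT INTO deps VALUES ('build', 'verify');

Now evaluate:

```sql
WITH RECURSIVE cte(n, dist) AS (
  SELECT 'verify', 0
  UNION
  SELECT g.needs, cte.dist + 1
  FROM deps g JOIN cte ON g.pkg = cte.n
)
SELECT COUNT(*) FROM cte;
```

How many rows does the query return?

4

Base: (verify, dist=0).
Iteration 1: edges from {verify} -> (package, dist=1), (tag, dist=1).
Iteration 2: edges from {package,tag} -> (init, dist=2).
Iteration 3: no outgoing edges from {init}; recursion stops.
Total rows emitted: 4.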